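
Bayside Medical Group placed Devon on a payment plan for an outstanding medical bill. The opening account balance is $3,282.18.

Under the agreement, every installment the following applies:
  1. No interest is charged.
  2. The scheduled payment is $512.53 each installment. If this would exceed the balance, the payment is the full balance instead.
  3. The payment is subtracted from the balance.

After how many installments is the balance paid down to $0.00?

7

Installment 1: $3,282.18 − $512.53 → $2,769.65
Installment 2: $2,769.65 − $512.53 → $2,257.12
Installment 3: $2,257.12 − $512.53 → $1,744.59
Installment 4: $1,744.59 − $512.53 → $1,232.06
Installment 5: $1,232.06 − $512.53 → $719.53
Installment 6: $719.53 − $512.53 → $207.00
Installment 7: $207.00 − $207.00 → $0.00
Balance reaches $0.00 in installment 7.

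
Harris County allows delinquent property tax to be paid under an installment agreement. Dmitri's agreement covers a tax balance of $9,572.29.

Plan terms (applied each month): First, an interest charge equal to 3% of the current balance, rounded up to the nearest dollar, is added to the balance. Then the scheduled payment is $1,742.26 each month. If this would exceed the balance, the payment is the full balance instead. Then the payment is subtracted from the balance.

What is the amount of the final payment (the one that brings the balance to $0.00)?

Month 1: $9,572.29 +$288.00 interest = $9,860.29; pay $1,742.26 → $8,118.03
Month 2: $8,118.03 +$244.00 interest = $8,362.03; pay $1,742.26 → $6,619.77
Month 3: $6,619.77 +$199.00 interest = $6,818.77; pay $1,742.26 → $5,076.51
Month 4: $5,076.51 +$153.00 interest = $5,229.51; pay $1,742.26 → $3,487.25
Month 5: $3,487.25 +$105.00 interest = $3,592.25; pay $1,742.26 → $1,849.99
Month 6: $1,849.99 +$56.00 interest = $1,905.99; pay $1,742.26 → $163.73
Month 7: $163.73 +$5.00 interest = $168.73; pay $168.73 → $0.00

$168.73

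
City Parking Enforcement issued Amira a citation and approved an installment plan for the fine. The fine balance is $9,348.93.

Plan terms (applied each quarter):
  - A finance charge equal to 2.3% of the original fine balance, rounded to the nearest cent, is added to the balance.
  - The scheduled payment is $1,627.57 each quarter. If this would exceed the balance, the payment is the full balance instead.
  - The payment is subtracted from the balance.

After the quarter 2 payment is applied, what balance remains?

$6,523.85

Quarter 1: opening $9,348.93; interest $215.03 → $9,563.96; payment $1,627.57; balance $7,936.39
Quarter 2: opening $7,936.39; interest $215.03 → $8,151.42; payment $1,627.57; balance $6,523.85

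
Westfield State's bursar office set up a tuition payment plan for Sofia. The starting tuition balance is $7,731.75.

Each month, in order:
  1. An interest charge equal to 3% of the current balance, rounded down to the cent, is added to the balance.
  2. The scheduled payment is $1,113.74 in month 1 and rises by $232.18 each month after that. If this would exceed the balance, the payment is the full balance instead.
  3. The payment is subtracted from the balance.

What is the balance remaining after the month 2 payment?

Month 1: opening $7,731.75; interest $231.95 → $7,963.70; payment $1,113.74; balance $6,849.96
Month 2: opening $6,849.96; interest $205.49 → $7,055.45; payment $1,345.92; balance $5,709.53

$5,709.53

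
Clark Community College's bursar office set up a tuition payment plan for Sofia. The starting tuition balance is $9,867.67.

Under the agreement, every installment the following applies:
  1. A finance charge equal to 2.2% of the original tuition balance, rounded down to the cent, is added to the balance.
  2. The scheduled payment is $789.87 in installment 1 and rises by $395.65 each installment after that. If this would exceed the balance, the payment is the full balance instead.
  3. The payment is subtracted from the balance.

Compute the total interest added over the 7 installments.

$1,519.56

Installment 1: $9,867.67 +$217.08 interest = $10,084.75; pay $789.87 → $9,294.88
Installment 2: $9,294.88 +$217.08 interest = $9,511.96; pay $1,185.52 → $8,326.44
Installment 3: $8,326.44 +$217.08 interest = $8,543.52; pay $1,581.17 → $6,962.35
Installment 4: $6,962.35 +$217.08 interest = $7,179.43; pay $1,976.82 → $5,202.61
Installment 5: $5,202.61 +$217.08 interest = $5,419.69; pay $2,372.47 → $3,047.22
Installment 6: $3,047.22 +$217.08 interest = $3,264.30; pay $2,768.12 → $496.18
Installment 7: $496.18 +$217.08 interest = $713.26; pay $713.26 → $0.00
Total interest: $217.08 + $217.08 + $217.08 + $217.08 + $217.08 + $217.08 + $217.08 = $1,519.56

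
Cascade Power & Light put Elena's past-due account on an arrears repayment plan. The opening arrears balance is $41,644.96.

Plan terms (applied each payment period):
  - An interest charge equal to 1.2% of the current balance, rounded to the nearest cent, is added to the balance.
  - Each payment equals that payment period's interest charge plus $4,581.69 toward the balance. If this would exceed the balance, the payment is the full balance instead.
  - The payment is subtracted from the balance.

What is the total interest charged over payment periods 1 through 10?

# | Opening | Interest | Payment | End bal
1 | $41,644.96 | $499.74 | $5,081.43 | $37,063.27
2 | $37,063.27 | $444.76 | $5,026.45 | $32,481.58
3 | $32,481.58 | $389.78 | $4,971.47 | $27,899.89
4 | $27,899.89 | $334.80 | $4,916.49 | $23,318.20
5 | $23,318.20 | $279.82 | $4,861.51 | $18,736.51
6 | $18,736.51 | $224.84 | $4,806.53 | $14,154.82
7 | $14,154.82 | $169.86 | $4,751.55 | $9,573.13
8 | $9,573.13 | $114.88 | $4,696.57 | $4,991.44
9 | $4,991.44 | $59.90 | $4,641.59 | $409.75
10 | $409.75 | $4.92 | $414.67 | $0.00
Total interest: $499.74 + $444.76 + $389.78 + $334.80 + $279.82 + $224.84 + $169.86 + $114.88 + $59.90 + $4.92 = $2,523.30

$2,523.30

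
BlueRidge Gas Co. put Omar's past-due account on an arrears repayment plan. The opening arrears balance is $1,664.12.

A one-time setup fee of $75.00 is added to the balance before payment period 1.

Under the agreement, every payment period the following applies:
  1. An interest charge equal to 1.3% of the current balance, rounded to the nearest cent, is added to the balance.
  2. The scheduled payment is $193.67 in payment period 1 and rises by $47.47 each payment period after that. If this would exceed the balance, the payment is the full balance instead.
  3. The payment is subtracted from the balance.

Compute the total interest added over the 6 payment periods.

# | Opening | Interest | Payment | End bal
1 | $1,739.12 | $22.61 | $193.67 | $1,568.06
2 | $1,568.06 | $20.38 | $241.14 | $1,347.30
3 | $1,347.30 | $17.51 | $288.61 | $1,076.20
4 | $1,076.20 | $13.99 | $336.08 | $754.11
5 | $754.11 | $9.80 | $383.55 | $380.36
6 | $380.36 | $4.94 | $385.30 | $0.00
Total interest: $22.61 + $20.38 + $17.51 + $13.99 + $9.80 + $4.94 = $89.23

$89.23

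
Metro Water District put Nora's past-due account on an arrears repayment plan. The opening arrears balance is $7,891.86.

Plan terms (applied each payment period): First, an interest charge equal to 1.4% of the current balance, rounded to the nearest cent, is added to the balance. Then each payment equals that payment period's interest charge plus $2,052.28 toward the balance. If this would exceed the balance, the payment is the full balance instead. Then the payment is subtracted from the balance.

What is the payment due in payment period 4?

Payment period 1: opening $7,891.86; interest $110.49 → $8,002.35; payment $2,162.77; balance $5,839.58
Payment period 2: opening $5,839.58; interest $81.75 → $5,921.33; payment $2,134.03; balance $3,787.30
Payment period 3: opening $3,787.30; interest $53.02 → $3,840.32; payment $2,105.30; balance $1,735.02
Payment period 4: opening $1,735.02; interest $24.29 → $1,759.31; payment $1,759.31; balance $0.00

$1,759.31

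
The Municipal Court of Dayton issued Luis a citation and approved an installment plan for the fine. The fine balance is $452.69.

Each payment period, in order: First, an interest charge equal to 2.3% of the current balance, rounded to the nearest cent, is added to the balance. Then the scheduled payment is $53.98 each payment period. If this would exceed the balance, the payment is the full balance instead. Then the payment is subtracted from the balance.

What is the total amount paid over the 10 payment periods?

# | Opening | Interest | Payment | End bal
1 | $452.69 | $10.41 | $53.98 | $409.12
2 | $409.12 | $9.41 | $53.98 | $364.55
3 | $364.55 | $8.38 | $53.98 | $318.95
4 | $318.95 | $7.34 | $53.98 | $272.31
5 | $272.31 | $6.26 | $53.98 | $224.59
6 | $224.59 | $5.17 | $53.98 | $175.78
7 | $175.78 | $4.04 | $53.98 | $125.84
8 | $125.84 | $2.89 | $53.98 | $74.75
9 | $74.75 | $1.72 | $53.98 | $22.49
10 | $22.49 | $0.52 | $23.01 | $0.00
Total paid: $508.83

$508.83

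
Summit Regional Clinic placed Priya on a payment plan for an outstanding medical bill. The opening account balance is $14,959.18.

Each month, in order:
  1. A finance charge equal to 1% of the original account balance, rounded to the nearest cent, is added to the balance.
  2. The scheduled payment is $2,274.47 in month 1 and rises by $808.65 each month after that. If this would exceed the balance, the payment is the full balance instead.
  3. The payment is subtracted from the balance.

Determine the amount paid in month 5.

$1,757.35

Month 1: $14,959.18 +$149.59 interest = $15,108.77; pay $2,274.47 → $12,834.30
Month 2: $12,834.30 +$149.59 interest = $12,983.89; pay $3,083.12 → $9,900.77
Month 3: $9,900.77 +$149.59 interest = $10,050.36; pay $3,891.77 → $6,158.59
Month 4: $6,158.59 +$149.59 interest = $6,308.18; pay $4,700.42 → $1,607.76
Month 5: $1,607.76 +$149.59 interest = $1,757.35; pay $1,757.35 → $0.00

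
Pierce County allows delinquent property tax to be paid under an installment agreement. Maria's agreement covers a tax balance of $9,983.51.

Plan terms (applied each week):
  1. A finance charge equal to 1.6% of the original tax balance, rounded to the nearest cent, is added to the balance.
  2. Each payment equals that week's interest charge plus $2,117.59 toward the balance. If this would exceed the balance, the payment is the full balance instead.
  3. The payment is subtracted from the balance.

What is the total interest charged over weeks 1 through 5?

Week 1: opening $9,983.51; interest $159.74 → $10,143.25; payment $2,277.33; balance $7,865.92
Week 2: opening $7,865.92; interest $159.74 → $8,025.66; payment $2,277.33; balance $5,748.33
Week 3: opening $5,748.33; interest $159.74 → $5,908.07; payment $2,277.33; balance $3,630.74
Week 4: opening $3,630.74; interest $159.74 → $3,790.48; payment $2,277.33; balance $1,513.15
Week 5: opening $1,513.15; interest $159.74 → $1,672.89; payment $1,672.89; balance $0.00
Total interest: $159.74 + $159.74 + $159.74 + $159.74 + $159.74 = $798.70

$798.70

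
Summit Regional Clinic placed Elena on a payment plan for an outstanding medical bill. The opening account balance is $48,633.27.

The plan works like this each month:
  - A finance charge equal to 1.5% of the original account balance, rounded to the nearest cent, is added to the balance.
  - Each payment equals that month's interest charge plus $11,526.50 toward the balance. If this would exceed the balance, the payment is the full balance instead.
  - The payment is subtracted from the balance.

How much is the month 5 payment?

# | Opening | Interest | Payment | End bal
1 | $48,633.27 | $729.50 | $12,256.00 | $37,106.77
2 | $37,106.77 | $729.50 | $12,256.00 | $25,580.27
3 | $25,580.27 | $729.50 | $12,256.00 | $14,053.77
4 | $14,053.77 | $729.50 | $12,256.00 | $2,527.27
5 | $2,527.27 | $729.50 | $3,256.77 | $0.00

$3,256.77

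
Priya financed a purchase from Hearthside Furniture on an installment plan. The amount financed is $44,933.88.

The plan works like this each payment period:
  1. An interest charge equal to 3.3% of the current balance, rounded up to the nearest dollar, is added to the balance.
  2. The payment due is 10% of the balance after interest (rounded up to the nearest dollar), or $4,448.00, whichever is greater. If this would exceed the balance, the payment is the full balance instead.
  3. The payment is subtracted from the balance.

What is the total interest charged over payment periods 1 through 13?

# | Opening | Interest | Payment | End bal
1 | $44,933.88 | $1,483.00 | $4,642.00 | $41,774.88
2 | $41,774.88 | $1,379.00 | $4,448.00 | $38,705.88
3 | $38,705.88 | $1,278.00 | $4,448.00 | $35,535.88
4 | $35,535.88 | $1,173.00 | $4,448.00 | $32,260.88
5 | $32,260.88 | $1,065.00 | $4,448.00 | $28,877.88
6 | $28,877.88 | $953.00 | $4,448.00 | $25,382.88
7 | $25,382.88 | $838.00 | $4,448.00 | $21,772.88
8 | $21,772.88 | $719.00 | $4,448.00 | $18,043.88
9 | $18,043.88 | $596.00 | $4,448.00 | $14,191.88
10 | $14,191.88 | $469.00 | $4,448.00 | $10,212.88
11 | $10,212.88 | $338.00 | $4,448.00 | $6,102.88
12 | $6,102.88 | $202.00 | $4,448.00 | $1,856.88
13 | $1,856.88 | $62.00 | $1,918.88 | $0.00
Total interest: $1,483.00 + $1,379.00 + $1,278.00 + $1,173.00 + $1,065.00 + $953.00 + $838.00 + $719.00 + $596.00 + $469.00 + $338.00 + $202.00 + $62.00 = $10,555.00

$10,555.00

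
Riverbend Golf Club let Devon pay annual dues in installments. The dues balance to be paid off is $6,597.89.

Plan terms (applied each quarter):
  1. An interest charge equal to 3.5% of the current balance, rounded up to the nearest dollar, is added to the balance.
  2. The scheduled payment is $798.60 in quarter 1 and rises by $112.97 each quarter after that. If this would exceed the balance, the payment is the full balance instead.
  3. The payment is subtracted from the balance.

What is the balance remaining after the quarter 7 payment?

# | Opening | Interest | Payment | End bal
1 | $6,597.89 | $231.00 | $798.60 | $6,030.29
2 | $6,030.29 | $212.00 | $911.57 | $5,330.72
3 | $5,330.72 | $187.00 | $1,024.54 | $4,493.18
4 | $4,493.18 | $158.00 | $1,137.51 | $3,513.67
5 | $3,513.67 | $123.00 | $1,250.48 | $2,386.19
6 | $2,386.19 | $84.00 | $1,363.45 | $1,106.74
7 | $1,106.74 | $39.00 | $1,145.74 | $0.00

$0.00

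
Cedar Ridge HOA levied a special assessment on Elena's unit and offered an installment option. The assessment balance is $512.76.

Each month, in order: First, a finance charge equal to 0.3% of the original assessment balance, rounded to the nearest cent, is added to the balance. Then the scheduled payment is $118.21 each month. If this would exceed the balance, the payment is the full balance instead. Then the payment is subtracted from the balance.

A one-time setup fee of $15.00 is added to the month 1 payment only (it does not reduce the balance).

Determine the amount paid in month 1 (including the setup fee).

$133.21

Month 1: opening $512.76; interest $1.54 → $514.30; payment $118.21 (+ $15.00 fee); balance $396.09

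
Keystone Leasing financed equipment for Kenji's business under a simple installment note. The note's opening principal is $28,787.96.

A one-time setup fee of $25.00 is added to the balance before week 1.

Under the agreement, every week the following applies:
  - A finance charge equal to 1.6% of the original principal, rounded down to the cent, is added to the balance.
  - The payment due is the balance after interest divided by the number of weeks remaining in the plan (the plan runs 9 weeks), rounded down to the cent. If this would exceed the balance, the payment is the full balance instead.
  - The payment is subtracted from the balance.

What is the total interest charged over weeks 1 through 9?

$4,145.40

Week 1: $28,812.96 +$460.60 interest = $29,273.56; pay $3,252.61 → $26,020.95
Week 2: $26,020.95 +$460.60 interest = $26,481.55; pay $3,310.19 → $23,171.36
Week 3: $23,171.36 +$460.60 interest = $23,631.96; pay $3,375.99 → $20,255.97
Week 4: $20,255.97 +$460.60 interest = $20,716.57; pay $3,452.76 → $17,263.81
Week 5: $17,263.81 +$460.60 interest = $17,724.41; pay $3,544.88 → $14,179.53
Week 6: $14,179.53 +$460.60 interest = $14,640.13; pay $3,660.03 → $10,980.10
Week 7: $10,980.10 +$460.60 interest = $11,440.70; pay $3,813.56 → $7,627.14
Week 8: $7,627.14 +$460.60 interest = $8,087.74; pay $4,043.87 → $4,043.87
Week 9: $4,043.87 +$460.60 interest = $4,504.47; pay $4,504.47 → $0.00
Total interest: $460.60 + $460.60 + $460.60 + $460.60 + $460.60 + $460.60 + $460.60 + $460.60 + $460.60 = $4,145.40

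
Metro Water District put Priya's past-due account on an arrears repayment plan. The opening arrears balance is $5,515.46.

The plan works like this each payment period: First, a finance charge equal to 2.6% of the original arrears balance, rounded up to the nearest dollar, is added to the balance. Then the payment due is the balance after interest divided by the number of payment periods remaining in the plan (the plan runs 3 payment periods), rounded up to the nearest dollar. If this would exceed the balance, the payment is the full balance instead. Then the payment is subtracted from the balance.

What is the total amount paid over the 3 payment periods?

$5,947.46

Payment period 1: $5,515.46 +$144.00 interest = $5,659.46; pay $1,887.00 → $3,772.46
Payment period 2: $3,772.46 +$144.00 interest = $3,916.46; pay $1,959.00 → $1,957.46
Payment period 3: $1,957.46 +$144.00 interest = $2,101.46; pay $2,101.46 → $0.00
Total paid: $5,947.46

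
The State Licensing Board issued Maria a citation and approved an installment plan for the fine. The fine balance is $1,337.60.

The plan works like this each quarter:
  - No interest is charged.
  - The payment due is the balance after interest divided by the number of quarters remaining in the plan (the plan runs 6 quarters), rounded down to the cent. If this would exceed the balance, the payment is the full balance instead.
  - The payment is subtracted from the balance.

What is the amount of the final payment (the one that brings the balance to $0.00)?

Quarter 1: $1,337.60 − $222.93 → $1,114.67
Quarter 2: $1,114.67 − $222.93 → $891.74
Quarter 3: $891.74 − $222.93 → $668.81
Quarter 4: $668.81 − $222.93 → $445.88
Quarter 5: $445.88 − $222.94 → $222.94
Quarter 6: $222.94 − $222.94 → $0.00

$222.94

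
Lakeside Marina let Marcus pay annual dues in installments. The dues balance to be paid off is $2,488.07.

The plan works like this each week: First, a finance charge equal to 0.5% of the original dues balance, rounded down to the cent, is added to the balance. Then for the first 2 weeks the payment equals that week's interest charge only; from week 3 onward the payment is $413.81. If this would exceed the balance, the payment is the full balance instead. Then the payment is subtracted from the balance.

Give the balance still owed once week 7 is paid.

$481.22

# | Opening | Interest | Payment | End bal
1 | $2,488.07 | $12.44 | $12.44 | $2,488.07
2 | $2,488.07 | $12.44 | $12.44 | $2,488.07
3 | $2,488.07 | $12.44 | $413.81 | $2,086.70
4 | $2,086.70 | $12.44 | $413.81 | $1,685.33
5 | $1,685.33 | $12.44 | $413.81 | $1,283.96
6 | $1,283.96 | $12.44 | $413.81 | $882.59
7 | $882.59 | $12.44 | $413.81 | $481.22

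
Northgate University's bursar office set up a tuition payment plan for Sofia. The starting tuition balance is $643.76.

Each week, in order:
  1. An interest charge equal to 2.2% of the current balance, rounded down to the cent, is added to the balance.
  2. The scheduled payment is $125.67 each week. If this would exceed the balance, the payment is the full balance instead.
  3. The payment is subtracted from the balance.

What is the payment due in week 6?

Week 1: opening $643.76; interest $14.16 → $657.92; payment $125.67; balance $532.25
Week 2: opening $532.25; interest $11.70 → $543.95; payment $125.67; balance $418.28
Week 3: opening $418.28; interest $9.20 → $427.48; payment $125.67; balance $301.81
Week 4: opening $301.81; interest $6.63 → $308.44; payment $125.67; balance $182.77
Week 5: opening $182.77; interest $4.02 → $186.79; payment $125.67; balance $61.12
Week 6: opening $61.12; interest $1.34 → $62.46; payment $62.46; balance $0.00

$62.46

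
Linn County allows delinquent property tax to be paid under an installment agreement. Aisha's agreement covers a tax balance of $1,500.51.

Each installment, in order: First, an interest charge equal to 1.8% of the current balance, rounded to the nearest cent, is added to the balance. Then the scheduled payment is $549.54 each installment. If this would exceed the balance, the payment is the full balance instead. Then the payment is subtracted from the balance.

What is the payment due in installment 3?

$454.07

# | Opening | Interest | Payment | End bal
1 | $1,500.51 | $27.01 | $549.54 | $977.98
2 | $977.98 | $17.60 | $549.54 | $446.04
3 | $446.04 | $8.03 | $454.07 | $0.00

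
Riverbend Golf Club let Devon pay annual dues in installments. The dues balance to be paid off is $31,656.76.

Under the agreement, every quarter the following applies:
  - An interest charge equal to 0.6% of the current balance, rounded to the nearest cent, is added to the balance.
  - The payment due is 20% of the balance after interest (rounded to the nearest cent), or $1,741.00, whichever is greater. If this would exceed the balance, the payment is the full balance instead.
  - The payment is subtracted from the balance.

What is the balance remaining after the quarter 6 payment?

$8,601.90

Quarter 1: opening $31,656.76; interest $189.94 → $31,846.70; payment $6,369.34; balance $25,477.36
Quarter 2: opening $25,477.36; interest $152.86 → $25,630.22; payment $5,126.04; balance $20,504.18
Quarter 3: opening $20,504.18; interest $123.03 → $20,627.21; payment $4,125.44; balance $16,501.77
Quarter 4: opening $16,501.77; interest $99.01 → $16,600.78; payment $3,320.16; balance $13,280.62
Quarter 5: opening $13,280.62; interest $79.68 → $13,360.30; payment $2,672.06; balance $10,688.24
Quarter 6: opening $10,688.24; interest $64.13 → $10,752.37; payment $2,150.47; balance $8,601.90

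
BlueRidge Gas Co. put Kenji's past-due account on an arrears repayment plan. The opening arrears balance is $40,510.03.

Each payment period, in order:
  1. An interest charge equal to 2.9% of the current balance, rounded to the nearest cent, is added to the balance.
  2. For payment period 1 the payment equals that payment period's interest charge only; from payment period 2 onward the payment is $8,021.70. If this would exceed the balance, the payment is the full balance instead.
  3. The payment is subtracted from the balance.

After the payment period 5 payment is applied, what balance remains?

Payment period 1: opening $40,510.03; interest $1,174.79 → $41,684.82; payment $1,174.79; balance $40,510.03
Payment period 2: opening $40,510.03; interest $1,174.79 → $41,684.82; payment $8,021.70; balance $33,663.12
Payment period 3: opening $33,663.12; interest $976.23 → $34,639.35; payment $8,021.70; balance $26,617.65
Payment period 4: opening $26,617.65; interest $771.91 → $27,389.56; payment $8,021.70; balance $19,367.86
Payment period 5: opening $19,367.86; interest $561.67 → $19,929.53; payment $8,021.70; balance $11,907.83

$11,907.83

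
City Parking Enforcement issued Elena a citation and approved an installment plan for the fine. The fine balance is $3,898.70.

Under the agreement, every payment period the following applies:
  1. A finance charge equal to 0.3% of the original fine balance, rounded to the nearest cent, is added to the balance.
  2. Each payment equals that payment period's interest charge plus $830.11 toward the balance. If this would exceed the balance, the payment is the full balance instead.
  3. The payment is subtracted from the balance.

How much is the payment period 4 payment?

Payment period 1: $3,898.70 +$11.70 interest = $3,910.40; pay $841.81 → $3,068.59
Payment period 2: $3,068.59 +$11.70 interest = $3,080.29; pay $841.81 → $2,238.48
Payment period 3: $2,238.48 +$11.70 interest = $2,250.18; pay $841.81 → $1,408.37
Payment period 4: $1,408.37 +$11.70 interest = $1,420.07; pay $841.81 → $578.26

$841.81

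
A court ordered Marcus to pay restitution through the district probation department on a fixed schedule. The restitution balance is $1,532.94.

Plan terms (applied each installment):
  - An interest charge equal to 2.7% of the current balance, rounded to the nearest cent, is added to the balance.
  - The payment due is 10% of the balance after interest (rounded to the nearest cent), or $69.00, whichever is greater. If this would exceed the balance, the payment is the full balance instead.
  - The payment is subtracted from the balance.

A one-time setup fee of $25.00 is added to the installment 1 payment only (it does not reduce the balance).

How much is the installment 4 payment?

Installment 1: $1,532.94 +$41.39 interest = $1,574.33; pay $157.43 (+ $25.00 fee) → $1,416.90
Installment 2: $1,416.90 +$38.26 interest = $1,455.16; pay $145.52 → $1,309.64
Installment 3: $1,309.64 +$35.36 interest = $1,345.00; pay $134.50 → $1,210.50
Installment 4: $1,210.50 +$32.68 interest = $1,243.18; pay $124.32 → $1,118.86

$124.32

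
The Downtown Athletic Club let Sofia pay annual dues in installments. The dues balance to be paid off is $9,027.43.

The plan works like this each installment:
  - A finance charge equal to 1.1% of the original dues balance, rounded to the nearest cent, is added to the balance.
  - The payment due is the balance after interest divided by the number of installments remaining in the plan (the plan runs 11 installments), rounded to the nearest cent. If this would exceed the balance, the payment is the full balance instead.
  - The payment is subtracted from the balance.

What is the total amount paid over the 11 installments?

$10,119.73

Installment 1: opening $9,027.43; interest $99.30 → $9,126.73; payment $829.70; balance $8,297.03
Installment 2: opening $8,297.03; interest $99.30 → $8,396.33; payment $839.63; balance $7,556.70
Installment 3: opening $7,556.70; interest $99.30 → $7,656.00; payment $850.67; balance $6,805.33
Installment 4: opening $6,805.33; interest $99.30 → $6,904.63; payment $863.08; balance $6,041.55
Installment 5: opening $6,041.55; interest $99.30 → $6,140.85; payment $877.26; balance $5,263.59
Installment 6: opening $5,263.59; interest $99.30 → $5,362.89; payment $893.82; balance $4,469.07
Installment 7: opening $4,469.07; interest $99.30 → $4,568.37; payment $913.67; balance $3,654.70
Installment 8: opening $3,654.70; interest $99.30 → $3,754.00; payment $938.50; balance $2,815.50
Installment 9: opening $2,815.50; interest $99.30 → $2,914.80; payment $971.60; balance $1,943.20
Installment 10: opening $1,943.20; interest $99.30 → $2,042.50; payment $1,021.25; balance $1,021.25
Installment 11: opening $1,021.25; interest $99.30 → $1,120.55; payment $1,120.55; balance $0.00
Total paid: $10,119.73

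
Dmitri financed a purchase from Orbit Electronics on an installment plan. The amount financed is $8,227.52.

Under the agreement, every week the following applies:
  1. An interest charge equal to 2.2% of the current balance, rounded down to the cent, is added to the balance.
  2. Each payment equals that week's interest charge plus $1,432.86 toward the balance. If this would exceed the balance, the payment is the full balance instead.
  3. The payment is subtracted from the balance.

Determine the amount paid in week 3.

$1,550.81

# | Opening | Interest | Payment | End bal
1 | $8,227.52 | $181.00 | $1,613.86 | $6,794.66
2 | $6,794.66 | $149.48 | $1,582.34 | $5,361.80
3 | $5,361.80 | $117.95 | $1,550.81 | $3,928.94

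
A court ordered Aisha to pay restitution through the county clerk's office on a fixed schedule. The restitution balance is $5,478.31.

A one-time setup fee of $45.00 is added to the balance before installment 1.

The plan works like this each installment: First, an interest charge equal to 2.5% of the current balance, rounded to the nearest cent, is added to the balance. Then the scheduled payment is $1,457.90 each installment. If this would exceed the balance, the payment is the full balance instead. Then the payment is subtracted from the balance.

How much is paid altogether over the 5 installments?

# | Opening | Interest | Payment | End bal
1 | $5,523.31 | $138.08 | $1,457.90 | $4,203.49
2 | $4,203.49 | $105.09 | $1,457.90 | $2,850.68
3 | $2,850.68 | $71.27 | $1,457.90 | $1,464.05
4 | $1,464.05 | $36.60 | $1,457.90 | $42.75
5 | $42.75 | $1.07 | $43.82 | $0.00
Total paid: $5,875.42

$5,875.42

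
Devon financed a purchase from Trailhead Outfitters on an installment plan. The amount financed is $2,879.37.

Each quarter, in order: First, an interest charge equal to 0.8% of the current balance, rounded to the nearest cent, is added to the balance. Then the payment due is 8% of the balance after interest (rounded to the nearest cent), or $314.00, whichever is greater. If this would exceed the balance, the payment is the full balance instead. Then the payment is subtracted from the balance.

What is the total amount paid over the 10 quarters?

$3,002.70

Quarter 1: opening $2,879.37; interest $23.03 → $2,902.40; payment $314.00; balance $2,588.40
Quarter 2: opening $2,588.40; interest $20.71 → $2,609.11; payment $314.00; balance $2,295.11
Quarter 3: opening $2,295.11; interest $18.36 → $2,313.47; payment $314.00; balance $1,999.47
Quarter 4: opening $1,999.47; interest $16.00 → $2,015.47; payment $314.00; balance $1,701.47
Quarter 5: opening $1,701.47; interest $13.61 → $1,715.08; payment $314.00; balance $1,401.08
Quarter 6: opening $1,401.08; interest $11.21 → $1,412.29; payment $314.00; balance $1,098.29
Quarter 7: opening $1,098.29; interest $8.79 → $1,107.08; payment $314.00; balance $793.08
Quarter 8: opening $793.08; interest $6.34 → $799.42; payment $314.00; balance $485.42
Quarter 9: opening $485.42; interest $3.88 → $489.30; payment $314.00; balance $175.30
Quarter 10: opening $175.30; interest $1.40 → $176.70; payment $176.70; balance $0.00
Total paid: $3,002.70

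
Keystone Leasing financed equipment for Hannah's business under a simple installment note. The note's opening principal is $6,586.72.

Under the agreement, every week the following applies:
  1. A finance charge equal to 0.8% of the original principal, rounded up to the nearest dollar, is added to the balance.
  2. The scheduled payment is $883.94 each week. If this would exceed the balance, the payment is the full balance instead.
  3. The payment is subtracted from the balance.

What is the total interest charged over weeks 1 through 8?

Week 1: opening $6,586.72; interest $53.00 → $6,639.72; payment $883.94; balance $5,755.78
Week 2: opening $5,755.78; interest $53.00 → $5,808.78; payment $883.94; balance $4,924.84
Week 3: opening $4,924.84; interest $53.00 → $4,977.84; payment $883.94; balance $4,093.90
Week 4: opening $4,093.90; interest $53.00 → $4,146.90; payment $883.94; balance $3,262.96
Week 5: opening $3,262.96; interest $53.00 → $3,315.96; payment $883.94; balance $2,432.02
Week 6: opening $2,432.02; interest $53.00 → $2,485.02; payment $883.94; balance $1,601.08
Week 7: opening $1,601.08; interest $53.00 → $1,654.08; payment $883.94; balance $770.14
Week 8: opening $770.14; interest $53.00 → $823.14; payment $823.14; balance $0.00
Total interest: $53.00 + $53.00 + $53.00 + $53.00 + $53.00 + $53.00 + $53.00 + $53.00 = $424.00

$424.00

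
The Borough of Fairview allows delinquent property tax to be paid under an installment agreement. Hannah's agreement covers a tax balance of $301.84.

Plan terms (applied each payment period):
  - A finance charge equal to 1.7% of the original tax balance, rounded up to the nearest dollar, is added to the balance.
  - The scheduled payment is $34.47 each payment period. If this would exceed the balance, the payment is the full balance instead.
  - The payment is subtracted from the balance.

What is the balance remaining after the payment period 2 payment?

$244.90

Payment period 1: $301.84 +$6.00 interest = $307.84; pay $34.47 → $273.37
Payment period 2: $273.37 +$6.00 interest = $279.37; pay $34.47 → $244.90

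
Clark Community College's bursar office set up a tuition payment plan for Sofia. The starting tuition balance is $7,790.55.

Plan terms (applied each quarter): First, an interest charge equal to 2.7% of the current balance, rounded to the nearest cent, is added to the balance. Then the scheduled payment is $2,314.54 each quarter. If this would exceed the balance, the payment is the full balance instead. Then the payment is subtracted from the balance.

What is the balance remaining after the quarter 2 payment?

$3,525.34

Quarter 1: $7,790.55 +$210.34 interest = $8,000.89; pay $2,314.54 → $5,686.35
Quarter 2: $5,686.35 +$153.53 interest = $5,839.88; pay $2,314.54 → $3,525.34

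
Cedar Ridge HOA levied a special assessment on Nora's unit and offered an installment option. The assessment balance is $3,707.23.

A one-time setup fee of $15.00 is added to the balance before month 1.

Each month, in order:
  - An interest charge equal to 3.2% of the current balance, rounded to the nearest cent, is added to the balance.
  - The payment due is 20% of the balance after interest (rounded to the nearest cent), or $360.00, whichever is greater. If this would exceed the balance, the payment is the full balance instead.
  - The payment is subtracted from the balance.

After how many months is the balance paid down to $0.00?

# | Opening | Interest | Payment | End bal
1 | $3,722.23 | $119.11 | $768.27 | $3,073.07
2 | $3,073.07 | $98.34 | $634.28 | $2,537.13
3 | $2,537.13 | $81.19 | $523.66 | $2,094.66
4 | $2,094.66 | $67.03 | $432.34 | $1,729.35
5 | $1,729.35 | $55.34 | $360.00 | $1,424.69
6 | $1,424.69 | $45.59 | $360.00 | $1,110.28
7 | $1,110.28 | $35.53 | $360.00 | $785.81
8 | $785.81 | $25.15 | $360.00 | $450.96
9 | $450.96 | $14.43 | $360.00 | $105.39
10 | $105.39 | $3.37 | $108.76 | $0.00
Balance reaches $0.00 in month 10.

10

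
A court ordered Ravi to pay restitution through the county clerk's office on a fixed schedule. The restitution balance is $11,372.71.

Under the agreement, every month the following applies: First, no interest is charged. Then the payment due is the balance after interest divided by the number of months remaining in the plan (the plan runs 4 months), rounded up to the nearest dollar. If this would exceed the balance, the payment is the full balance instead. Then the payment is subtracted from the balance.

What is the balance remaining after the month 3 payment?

# | Opening | Payment | End bal
1 | $11,372.71 | $2,844.00 | $8,528.71
2 | $8,528.71 | $2,843.00 | $5,685.71
3 | $5,685.71 | $2,843.00 | $2,842.71

$2,842.71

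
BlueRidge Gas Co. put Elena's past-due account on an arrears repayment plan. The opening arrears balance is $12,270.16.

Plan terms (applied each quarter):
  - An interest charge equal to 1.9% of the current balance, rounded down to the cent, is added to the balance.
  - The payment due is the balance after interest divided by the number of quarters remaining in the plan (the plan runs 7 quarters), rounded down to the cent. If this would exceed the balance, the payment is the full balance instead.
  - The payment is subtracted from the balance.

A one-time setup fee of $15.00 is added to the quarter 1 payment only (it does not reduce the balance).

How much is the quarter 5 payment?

$1,925.85

Quarter 1: opening $12,270.16; interest $233.13 → $12,503.29; payment $1,786.18 (+ $15.00 fee); balance $10,717.11
Quarter 2: opening $10,717.11; interest $203.62 → $10,920.73; payment $1,820.12; balance $9,100.61
Quarter 3: opening $9,100.61; interest $172.91 → $9,273.52; payment $1,854.70; balance $7,418.82
Quarter 4: opening $7,418.82; interest $140.95 → $7,559.77; payment $1,889.94; balance $5,669.83
Quarter 5: opening $5,669.83; interest $107.72 → $5,777.55; payment $1,925.85; balance $3,851.70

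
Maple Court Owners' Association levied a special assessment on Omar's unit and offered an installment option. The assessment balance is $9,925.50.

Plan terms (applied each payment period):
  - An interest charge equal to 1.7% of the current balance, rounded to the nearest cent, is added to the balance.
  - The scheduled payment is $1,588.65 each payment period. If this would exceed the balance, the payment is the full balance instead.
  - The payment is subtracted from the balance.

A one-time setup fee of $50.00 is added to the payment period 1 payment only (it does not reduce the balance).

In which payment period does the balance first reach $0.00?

# | Opening | Interest | Payment | Fee | End bal
1 | $9,925.50 | $168.73 | $1,588.65 | $50.00 | $8,505.58
2 | $8,505.58 | $144.59 | $1,588.65 | — | $7,061.52
3 | $7,061.52 | $120.05 | $1,588.65 | — | $5,592.92
4 | $5,592.92 | $95.08 | $1,588.65 | — | $4,099.35
5 | $4,099.35 | $69.69 | $1,588.65 | — | $2,580.39
6 | $2,580.39 | $43.87 | $1,588.65 | — | $1,035.61
7 | $1,035.61 | $17.61 | $1,053.22 | — | $0.00
Balance reaches $0.00 in payment period 7.

7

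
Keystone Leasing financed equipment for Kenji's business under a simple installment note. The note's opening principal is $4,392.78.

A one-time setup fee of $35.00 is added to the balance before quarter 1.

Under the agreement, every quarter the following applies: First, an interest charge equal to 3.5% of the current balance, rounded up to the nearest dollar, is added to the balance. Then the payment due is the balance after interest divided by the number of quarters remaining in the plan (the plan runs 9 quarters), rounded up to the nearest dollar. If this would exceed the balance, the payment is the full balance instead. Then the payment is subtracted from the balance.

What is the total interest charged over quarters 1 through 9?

Quarter 1: opening $4,427.78; interest $155.00 → $4,582.78; payment $510.00; balance $4,072.78
Quarter 2: opening $4,072.78; interest $143.00 → $4,215.78; payment $527.00; balance $3,688.78
Quarter 3: opening $3,688.78; interest $130.00 → $3,818.78; payment $546.00; balance $3,272.78
Quarter 4: opening $3,272.78; interest $115.00 → $3,387.78; payment $565.00; balance $2,822.78
Quarter 5: opening $2,822.78; interest $99.00 → $2,921.78; payment $585.00; balance $2,336.78
Quarter 6: opening $2,336.78; interest $82.00 → $2,418.78; payment $605.00; balance $1,813.78
Quarter 7: opening $1,813.78; interest $64.00 → $1,877.78; payment $626.00; balance $1,251.78
Quarter 8: opening $1,251.78; interest $44.00 → $1,295.78; payment $648.00; balance $647.78
Quarter 9: opening $647.78; interest $23.00 → $670.78; payment $670.78; balance $0.00
Total interest: $155.00 + $143.00 + $130.00 + $115.00 + $99.00 + $82.00 + $64.00 + $44.00 + $23.00 = $855.00

$855.00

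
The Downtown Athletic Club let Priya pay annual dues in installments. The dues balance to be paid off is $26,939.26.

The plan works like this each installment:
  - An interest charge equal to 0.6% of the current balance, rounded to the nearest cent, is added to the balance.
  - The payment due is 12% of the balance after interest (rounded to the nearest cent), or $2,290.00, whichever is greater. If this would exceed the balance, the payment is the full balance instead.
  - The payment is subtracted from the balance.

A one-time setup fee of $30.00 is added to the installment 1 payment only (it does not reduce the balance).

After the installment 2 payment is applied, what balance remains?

$21,112.85

Installment 1: $26,939.26 +$161.64 interest = $27,100.90; pay $3,252.11 (+ $30.00 fee) → $23,848.79
Installment 2: $23,848.79 +$143.09 interest = $23,991.88; pay $2,879.03 → $21,112.85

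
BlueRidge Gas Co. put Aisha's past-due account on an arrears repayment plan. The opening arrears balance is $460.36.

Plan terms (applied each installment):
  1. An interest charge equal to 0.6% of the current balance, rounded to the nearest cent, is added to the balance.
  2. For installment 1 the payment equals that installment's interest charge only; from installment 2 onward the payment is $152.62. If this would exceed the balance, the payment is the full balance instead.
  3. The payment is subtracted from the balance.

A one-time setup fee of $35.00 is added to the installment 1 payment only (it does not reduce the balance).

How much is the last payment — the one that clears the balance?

$8.13

Installment 1: opening $460.36; interest $2.76 → $463.12; payment $2.76 (+ $35.00 fee); balance $460.36
Installment 2: opening $460.36; interest $2.76 → $463.12; payment $152.62; balance $310.50
Installment 3: opening $310.50; interest $1.86 → $312.36; payment $152.62; balance $159.74
Installment 4: opening $159.74; interest $0.96 → $160.70; payment $152.62; balance $8.08
Installment 5: opening $8.08; interest $0.05 → $8.13; payment $8.13; balance $0.00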